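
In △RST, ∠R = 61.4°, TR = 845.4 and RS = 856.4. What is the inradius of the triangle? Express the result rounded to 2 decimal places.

r ≈ 247.27

By the law of cosines, ST² = TR² + RS² − 2·TR·RS·cos R = 7.5498e+05, so ST ≈ 868.89.
Area = ½·TR·RS·sin R ≈ 3.1783e+05.
Semiperimeter s = (868.89+845.4+856.4)/2 = 1285.3.
Inradius = area/s = 3.1783e+05/1285.3 ≈ 247.27.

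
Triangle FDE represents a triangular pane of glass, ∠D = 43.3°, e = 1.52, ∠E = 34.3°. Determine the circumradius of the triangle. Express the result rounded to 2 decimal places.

The third angle is ∠F = 180° − ∠D − ∠E = 102.40°.
Law of sines: f = e·sin F/sin E ≈ 2.6344.
Law of sines: d = e·sin D/sin E ≈ 1.8499.
Circumradius = e/(2 sin E) ≈ 1.3487.

1.35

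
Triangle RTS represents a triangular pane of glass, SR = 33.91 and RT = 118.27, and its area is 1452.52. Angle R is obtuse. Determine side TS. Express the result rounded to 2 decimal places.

From area = ½·SR·RT·sin R, we get sin R = 2·area/(SR·RT) ≈ 0.72435.
Taking the obtuse solution, ∠R ≈ 133.59°.
Law of cosines then gives TS ≈ 143.76.

143.76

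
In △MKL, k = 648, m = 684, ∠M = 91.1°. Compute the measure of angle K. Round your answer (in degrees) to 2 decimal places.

Law of sines: sin K = k·sin M/m ≈ 0.94719.
Since m ≥ k, only the acute value applies: ∠K ≈ 71.30°.
Then ∠L = 180° − ∠M − ∠K ≈ 17.60°.

∠K ≈ 71.30°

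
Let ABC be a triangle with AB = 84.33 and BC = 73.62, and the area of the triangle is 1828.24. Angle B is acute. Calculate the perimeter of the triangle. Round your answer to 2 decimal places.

207.92

From area = ½·AB·BC·sin B, we get sin B = 2·area/(AB·BC) ≈ 0.58896.
Taking the acute solution, ∠B ≈ 36.08°.
Law of cosines then gives CA ≈ 49.967.
Perimeter = 73.62 + 49.967 + 84.33 = 207.92.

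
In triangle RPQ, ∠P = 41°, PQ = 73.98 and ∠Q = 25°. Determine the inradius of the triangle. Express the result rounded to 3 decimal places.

The third angle is ∠R = 180° − ∠P − ∠Q = 114.00°.
Law of sines: QR = PQ·sin P/sin R ≈ 53.128.
Law of sines: RP = PQ·sin Q/sin R ≈ 34.224.
Area = ½·PQ·QR·sin Q ≈ 830.54.
Semiperimeter s = (73.98+53.128+34.224)/2 = 80.666.
Inradius = area/s = 830.54/80.666 ≈ 10.296.

10.296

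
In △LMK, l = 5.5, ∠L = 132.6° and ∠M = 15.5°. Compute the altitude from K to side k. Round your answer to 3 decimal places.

1.470

The third angle is ∠K = 180° − ∠L − ∠M = 31.90°.
Law of sines: m = l·sin M/sin L ≈ 1.9968.
Law of sines: k = l·sin K/sin L ≈ 3.9484.
Area = ½·l·m·sin K ≈ 2.9017.
The altitude from K has length 2·area/k ≈ 1.4698.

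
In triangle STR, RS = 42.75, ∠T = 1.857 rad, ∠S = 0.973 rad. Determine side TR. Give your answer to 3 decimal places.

36.835

The third angle is ∠R = π − ∠S − ∠T = 0.312 rad.
Law of sines: TR = RS·sin S/sin T ≈ 36.835.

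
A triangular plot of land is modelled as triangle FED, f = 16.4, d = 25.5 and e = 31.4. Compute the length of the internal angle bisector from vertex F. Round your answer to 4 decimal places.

By the law of cosines, cos F = (e² + d² − f²) / (2·e·d) ≈ 0.85378, so ∠F ≈ 31.37°.
The bisector from F has length 2·e·d·cos(∠F/2)/(e+d) ≈ 27.096.

27.0958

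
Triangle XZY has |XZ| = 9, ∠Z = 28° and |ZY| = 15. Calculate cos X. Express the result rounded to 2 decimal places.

-0.52

By the law of cosines, |YX|² = |XZ|² + |ZY|² − 2·|XZ|·|ZY|·cos Z = 67.604, so |YX| ≈ 8.2222.
Law of cosines again: cos X = (|YX|² + |XZ|² − |ZY|²)/(2·|YX|·|XZ|) ≈ -0.51619, so ∠X ≈ 121.08°.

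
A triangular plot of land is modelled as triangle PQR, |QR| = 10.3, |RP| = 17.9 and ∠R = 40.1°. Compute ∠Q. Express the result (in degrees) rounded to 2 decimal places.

By the law of cosines, |PQ|² = |QR|² + |RP|² − 2·|QR|·|RP|·cos R = 144.44, so |PQ| ≈ 12.018.
Law of cosines again: cos Q = (|PQ|² + |QR|² − |RP|²)/(2·|PQ|·|QR|) ≈ -0.28224, so ∠Q ≈ 106.39°.

∠Q ≈ 106.39°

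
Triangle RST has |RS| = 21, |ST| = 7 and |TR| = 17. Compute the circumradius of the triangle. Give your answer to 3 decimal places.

By the law of cosines, cos R = (|TR|² + |RS|² − |ST|²) / (2·|TR|·|RS|) ≈ 0.95378, so ∠R ≈ 17.49°.
Circumradius = |ST|/(2 sin R) ≈ 11.647.

11.647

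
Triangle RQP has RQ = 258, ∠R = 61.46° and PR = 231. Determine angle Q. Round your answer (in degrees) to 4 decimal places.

By the law of cosines, QP² = PR² + RQ² − 2·PR·RQ·cos R = 62976, so QP ≈ 250.95.
Law of cosines again: cos Q = (RQ² + QP² − PR²)/(2·RQ·QP) ≈ 0.58830, so ∠Q ≈ 53.96°.

∠Q ≈ 53.9635°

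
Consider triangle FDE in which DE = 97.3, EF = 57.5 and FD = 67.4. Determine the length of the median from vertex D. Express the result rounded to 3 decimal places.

Median from D: ½√(2·FD² + 2·DE² − EF²) ≈ 78.603.

m_D ≈ 78.603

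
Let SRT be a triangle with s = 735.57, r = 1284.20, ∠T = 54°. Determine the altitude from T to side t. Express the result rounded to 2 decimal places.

735.44

By the law of cosines, t² = s² + r² − 2·s·r·cos T = 1.0798e+06, so t ≈ 1039.1.
Area = ½·s·r·sin T ≈ 3.8211e+05.
The altitude from T has length 2·area/t ≈ 735.44.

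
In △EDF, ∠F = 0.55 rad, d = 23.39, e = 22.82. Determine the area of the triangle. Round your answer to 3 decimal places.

Area = ½·e·d·sin F ≈ 139.49.

139.495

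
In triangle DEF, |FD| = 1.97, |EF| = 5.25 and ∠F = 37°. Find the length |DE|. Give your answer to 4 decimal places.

By the law of cosines, |DE|² = |EF|² + |FD|² − 2·|EF|·|FD|·cos F = 14.924, so |DE| ≈ 3.8631.

3.8631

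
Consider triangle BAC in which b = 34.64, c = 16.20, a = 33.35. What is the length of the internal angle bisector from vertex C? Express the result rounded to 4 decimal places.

By the law of cosines, cos C = (b² + a² − c²) / (2·b·a) ≈ 0.88713, so ∠C ≈ 0.480 rad.
The bisector from C has length 2·b·a·cos(∠C/2)/(b+a) ≈ 33.01.

33.0100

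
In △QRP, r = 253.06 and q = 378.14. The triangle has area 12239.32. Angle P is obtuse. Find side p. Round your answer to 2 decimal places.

From area = ½·q·r·sin P, we get sin P = 2·area/(q·r) ≈ 0.25581.
Taking the obtuse solution, ∠P ≈ 165.18°.
Law of cosines then gives p ≈ 626.14.

626.14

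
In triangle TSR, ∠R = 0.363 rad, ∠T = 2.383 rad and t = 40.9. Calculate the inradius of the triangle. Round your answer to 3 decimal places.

The third angle is ∠S = π − ∠R − ∠T = 0.396 rad.
Law of sines: s = t·sin S/sin T ≈ 22.912.
Law of sines: r = t·sin R/sin T ≈ 21.112.
Area = ½·t·s·sin R ≈ 166.37.
Semiperimeter p = (40.9+22.912+21.112)/2 = 42.462.
Inradius = area/p = 166.37/42.462 ≈ 3.9181.

3.918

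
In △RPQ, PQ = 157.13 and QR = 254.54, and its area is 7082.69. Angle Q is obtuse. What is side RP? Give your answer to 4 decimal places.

From area = ½·PQ·QR·sin Q, we get sin Q = 2·area/(PQ·QR) ≈ 0.35417.
Taking the obtuse solution, ∠Q ≈ 159.26°.
Law of cosines then gives RP ≈ 405.32.

405.3235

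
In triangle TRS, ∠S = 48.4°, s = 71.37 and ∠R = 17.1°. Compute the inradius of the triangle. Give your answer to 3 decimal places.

The third angle is ∠T = 180° − ∠R − ∠S = 114.50°.
Law of sines: t = s·sin T/sin S ≈ 86.847.
Law of sines: r = s·sin R/sin S ≈ 28.063.
Area = ½·s·t·sin R ≈ 911.27.
Semiperimeter p = (86.847+28.063+71.37)/2 = 93.14.
Inradius = area/p = 911.27/93.14 ≈ 9.7839.

9.784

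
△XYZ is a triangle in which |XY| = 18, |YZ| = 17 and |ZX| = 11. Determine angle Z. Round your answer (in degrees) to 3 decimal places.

∠Z ≈ 76.706°

By the law of cosines, cos Z = (|YZ|² + |ZX|² − |XY|²) / (2·|YZ|·|ZX|) ≈ 0.22995, so ∠Z ≈ 76.71°.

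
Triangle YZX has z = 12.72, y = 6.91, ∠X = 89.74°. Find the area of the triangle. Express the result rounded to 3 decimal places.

area ≈ 43.947

Area = ½·y·z·sin X ≈ 43.947.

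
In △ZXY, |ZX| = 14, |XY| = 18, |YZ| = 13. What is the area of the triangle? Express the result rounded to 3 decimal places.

90.421

Semiperimeter s = (18 + 13 + 14)/2 = 22.5.
Heron's formula: area = √(22.5·4.5·9.5·8.5) ≈ 90.421.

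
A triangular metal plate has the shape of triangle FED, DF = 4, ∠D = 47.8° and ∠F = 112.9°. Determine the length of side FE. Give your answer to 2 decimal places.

8.97

The third angle is ∠E = 180° − ∠D − ∠F = 19.30°.
Law of sines: FE = DF·sin D/sin E ≈ 8.9655.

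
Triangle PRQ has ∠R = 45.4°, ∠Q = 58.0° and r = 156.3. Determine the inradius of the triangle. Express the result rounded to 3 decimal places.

The third angle is ∠P = 180° − ∠R − ∠Q = 76.60°.
Law of sines: p = r·sin P/sin R ≈ 213.54.
Law of sines: q = r·sin Q/sin R ≈ 186.16.
Area = ½·r·p·sin Q ≈ 14152.
Semiperimeter s = (213.54+156.3+186.16)/2 = 278.
Inradius = area/s = 14152/278 ≈ 50.908.

50.908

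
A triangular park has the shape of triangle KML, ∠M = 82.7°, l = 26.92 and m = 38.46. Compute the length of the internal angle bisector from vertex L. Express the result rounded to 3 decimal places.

t_L ≈ 31.890

Law of sines: sin L = l·sin M/m ≈ 0.69427.
Since m ≥ l, only the acute value applies: ∠L ≈ 43.97°.
Then ∠K = 180° − ∠M − ∠L ≈ 53.33°.
Law of sines gives k = m·sin K/sin M ≈ 31.101.
The bisector from L has length 2·k·m·cos(∠L/2)/(k+m) ≈ 31.89.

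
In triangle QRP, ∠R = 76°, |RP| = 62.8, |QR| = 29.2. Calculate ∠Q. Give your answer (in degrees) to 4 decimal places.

77.0541

By the law of cosines, |PQ|² = |QR|² + |RP|² − 2·|QR|·|RP|·cos R = 3909.2, so |PQ| ≈ 62.524.
Law of cosines again: cos Q = (|PQ|² + |QR|² − |RP|²)/(2·|PQ|·|QR|) ≈ 0.22403, so ∠Q ≈ 77.05°.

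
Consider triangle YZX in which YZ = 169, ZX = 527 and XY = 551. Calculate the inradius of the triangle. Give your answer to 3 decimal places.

r ≈ 71.414

Semiperimeter s = (527 + 551 + 169)/2 = 623.5.
Heron's formula: area = √(623.5·96.5·72.5·454.5) ≈ 44526.
Inradius = area/s = 44526/623.5 ≈ 71.414.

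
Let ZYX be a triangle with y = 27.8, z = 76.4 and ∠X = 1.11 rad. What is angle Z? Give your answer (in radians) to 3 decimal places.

1.661

By the law of cosines, x² = z² + y² − 2·z·y·cos X = 4720.9, so x ≈ 68.709.
Law of cosines again: cos Z = (y² + x² − z²)/(2·y·x) ≈ -0.08983, so ∠Z ≈ 1.661 rad.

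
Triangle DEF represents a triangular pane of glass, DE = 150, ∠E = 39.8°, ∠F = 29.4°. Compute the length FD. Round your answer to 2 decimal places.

195.59

The third angle is ∠D = 180° − ∠E − ∠F = 110.80°.
Law of sines: FD = DE·sin E/sin F ≈ 195.59.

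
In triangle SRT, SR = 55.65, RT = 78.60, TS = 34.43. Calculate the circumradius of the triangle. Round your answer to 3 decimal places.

45.220

By the law of cosines, cos S = (TS² + SR² − RT²) / (2·TS·SR) ≈ -0.49467, so ∠S ≈ 2.0883 rad.
Circumradius = RT/(2 sin S) ≈ 45.22.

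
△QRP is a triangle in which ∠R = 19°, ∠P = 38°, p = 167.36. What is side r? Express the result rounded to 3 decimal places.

88.502

The third angle is ∠Q = 180° − ∠R − ∠P = 123.00°.
Law of sines: r = p·sin R/sin P ≈ 88.502.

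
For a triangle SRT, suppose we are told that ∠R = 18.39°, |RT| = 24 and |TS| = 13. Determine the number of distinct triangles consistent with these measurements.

|RT|·sin R = 24·sin(18.39°) ≈ 7.572.
Since |RT| sin R < |TS| < |RT| (7.572 < 13 < 24), two triangles exist.

2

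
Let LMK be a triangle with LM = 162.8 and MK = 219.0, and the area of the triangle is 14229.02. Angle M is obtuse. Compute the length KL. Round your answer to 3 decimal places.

342.666

From area = ½·LM·MK·sin M, we get sin M = 2·area/(LM·MK) ≈ 0.79819.
Taking the obtuse solution, ∠M ≈ 2.217 rad.
Law of cosines then gives KL ≈ 342.67.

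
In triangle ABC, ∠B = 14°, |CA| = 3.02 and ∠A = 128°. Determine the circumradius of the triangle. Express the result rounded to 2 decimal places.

The third angle is ∠C = 180° − ∠A − ∠B = 38.00°.
Law of sines: |BC| = |CA|·sin A/sin B ≈ 9.837.
Law of sines: |AB| = |CA|·sin C/sin B ≈ 7.6855.
Circumradius = |CA|/(2 sin B) ≈ 6.2417.

6.24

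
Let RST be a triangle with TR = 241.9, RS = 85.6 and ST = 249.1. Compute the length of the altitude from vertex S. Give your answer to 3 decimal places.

85.240

Semiperimeter s = (249.1 + 241.9 + 85.6)/2 = 288.3.
Heron's formula: area = √(288.3·39.2·46.4·202.7) ≈ 10310.
The altitude from S has length 2·area/TR ≈ 85.24.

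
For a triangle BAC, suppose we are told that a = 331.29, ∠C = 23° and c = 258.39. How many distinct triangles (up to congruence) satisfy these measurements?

a·sin C = 331.29·sin(23°) ≈ 129.4.
Since a sin C < c < a (129.4 < 258.39 < 331.29), two triangles exist.

2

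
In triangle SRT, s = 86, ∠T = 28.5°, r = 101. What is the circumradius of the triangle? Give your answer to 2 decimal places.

50.58

By the law of cosines, t² = s² + r² − 2·s·r·cos T = 2330.2, so t ≈ 48.272.
Area = ½·s·r·sin T ≈ 2072.3.
Circumradius = t/(2 sin T) ≈ 50.583.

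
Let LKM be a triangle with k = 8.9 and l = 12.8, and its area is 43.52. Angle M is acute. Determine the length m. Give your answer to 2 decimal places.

From area = ½·l·k·sin M, we get sin M = 2·area/(l·k) ≈ 0.76404.
Taking the acute solution, ∠M ≈ 49.82°.
Law of cosines then gives m ≈ 9.8008.

9.80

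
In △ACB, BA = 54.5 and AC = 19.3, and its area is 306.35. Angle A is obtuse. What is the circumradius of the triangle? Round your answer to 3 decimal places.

From area = ½·BA·AC·sin A, we get sin A = 2·area/(BA·AC) ≈ 0.58250.
Taking the obtuse solution, ∠A ≈ 144.37°.
Law of cosines then gives CB ≈ 71.082.
Circumradius = CB/(2 sin A) ≈ 61.015.

61.015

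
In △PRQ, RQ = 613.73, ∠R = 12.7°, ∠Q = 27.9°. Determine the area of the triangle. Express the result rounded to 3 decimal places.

The third angle is ∠P = 180° − ∠R − ∠Q = 139.40°.
Law of sines: QP = RQ·sin R/sin P ≈ 207.33.
Law of sines: PR = RQ·sin Q/sin P ≈ 441.29.
Area = ½·RQ·QP·sin Q ≈ 29771.

29771.044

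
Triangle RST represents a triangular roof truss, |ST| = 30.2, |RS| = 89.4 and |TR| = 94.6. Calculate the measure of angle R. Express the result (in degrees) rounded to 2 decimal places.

18.62

By the law of cosines, cos R = (|TR|² + |RS|² − |ST|²) / (2·|TR|·|RS|) ≈ 0.94768, so ∠R ≈ 18.62°.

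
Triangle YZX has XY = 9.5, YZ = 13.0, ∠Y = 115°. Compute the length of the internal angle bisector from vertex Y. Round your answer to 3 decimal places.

By the law of cosines, ZX² = XY² + YZ² − 2·XY·YZ·cos Y = 363.64, so ZX ≈ 19.069.
The bisector from Y has length 2·XY·YZ·cos(∠Y/2)/(XY+YZ) ≈ 5.8984.

t_Y ≈ 5.898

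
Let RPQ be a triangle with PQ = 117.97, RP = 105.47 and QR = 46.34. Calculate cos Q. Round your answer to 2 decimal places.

0.45

By the law of cosines, cos Q = (PQ² + QR² − RP²) / (2·PQ·QR) ≈ 0.45186, so ∠Q ≈ 63.14°.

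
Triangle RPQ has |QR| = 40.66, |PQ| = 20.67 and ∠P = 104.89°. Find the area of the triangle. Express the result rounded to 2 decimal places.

Law of sines: sin R = |PQ|·sin P/|QR| ≈ 0.49129.
Since |QR| ≥ |PQ|, only the acute value applies: ∠R ≈ 29.43°.
Then ∠Q = 180° − ∠P − ∠R ≈ 45.68°.
Law of sines gives |RP| = |QR|·sin Q/sin P ≈ 30.103.
Area = ½·|QR|·|PQ|·sin Q ≈ 300.67.

area ≈ 300.67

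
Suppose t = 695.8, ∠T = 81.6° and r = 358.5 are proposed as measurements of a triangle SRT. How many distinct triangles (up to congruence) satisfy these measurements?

1

r·sin T = 358.5·sin(81.6°) ≈ 354.7.
Since t ≥ r, exactly one triangle exists.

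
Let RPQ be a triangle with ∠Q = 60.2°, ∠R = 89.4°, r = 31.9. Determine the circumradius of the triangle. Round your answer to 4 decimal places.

15.9509

The third angle is ∠P = 180° − ∠Q − ∠R = 30.40°.
Law of sines: p = r·sin P/sin R ≈ 16.143.
Law of sines: q = r·sin Q/sin R ≈ 27.683.
Circumradius = r/(2 sin R) ≈ 15.951.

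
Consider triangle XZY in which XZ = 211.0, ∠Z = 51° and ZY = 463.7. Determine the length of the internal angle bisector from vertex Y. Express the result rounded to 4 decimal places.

By the law of cosines, YX² = XZ² + ZY² − 2·XZ·ZY·cos Z = 1.3639e+05, so YX ≈ 369.31.
Law of cosines again: cos Y = (ZY² + YX² − XZ²)/(2·ZY·YX) ≈ 0.89602, so ∠Y ≈ 26.36°.
The bisector from Y has length 2·ZY·YX·cos(∠Y/2)/(ZY+YX) ≈ 400.33.

t_Y ≈ 400.3290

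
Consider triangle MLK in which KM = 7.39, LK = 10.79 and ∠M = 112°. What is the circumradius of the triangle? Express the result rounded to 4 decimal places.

R ≈ 5.8187

Law of sines: sin L = KM·sin M/LK ≈ 0.63502.
Since LK ≥ KM, only the acute value applies: ∠L ≈ 39.42°.
Then ∠K = 180° − ∠M − ∠L ≈ 28.58°.
Law of sines gives ML = LK·sin K/sin M ≈ 5.5669.
Circumradius = LK/(2 sin M) ≈ 5.8187.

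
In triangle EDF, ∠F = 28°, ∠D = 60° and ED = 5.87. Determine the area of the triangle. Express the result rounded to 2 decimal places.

The third angle is ∠E = 180° − ∠D − ∠F = 92.00°.
Law of sines: DF = ED·sin E/sin F ≈ 12.496.
Law of sines: FE = ED·sin D/sin F ≈ 10.828.
Area = ½·ED·DF·sin D ≈ 31.762.

31.76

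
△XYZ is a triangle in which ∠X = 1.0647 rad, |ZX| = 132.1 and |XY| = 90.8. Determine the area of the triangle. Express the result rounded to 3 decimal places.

5245.535

Area = ½·|ZX|·|XY|·sin X ≈ 5245.5.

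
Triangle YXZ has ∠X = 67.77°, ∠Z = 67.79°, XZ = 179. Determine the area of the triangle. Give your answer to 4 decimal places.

area ≈ 19608.9489

The third angle is ∠Y = 180° − ∠X − ∠Z = 44.44°.
Law of sines: ZY = XZ·sin X/sin Y ≈ 236.65.
Law of sines: YX = XZ·sin Z/sin Y ≈ 236.69.
Area = ½·XZ·ZY·sin Z ≈ 19609.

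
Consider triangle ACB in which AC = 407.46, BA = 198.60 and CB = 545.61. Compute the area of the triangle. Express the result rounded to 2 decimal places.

Semiperimeter s = (545.61 + 198.6 + 407.46)/2 = 575.84.
Heron's formula: area = √(575.84·30.225·377.24·168.38) ≈ 33249.

area ≈ 33248.88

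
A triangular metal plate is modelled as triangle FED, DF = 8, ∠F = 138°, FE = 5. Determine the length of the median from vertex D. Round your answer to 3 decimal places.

By the law of cosines, ED² = DF² + FE² − 2·DF·FE·cos F = 148.45, so ED ≈ 12.184.
Median from D: ½√(2·ED² + 2·DF² − FE²) ≈ 9.9988.

m_D ≈ 9.999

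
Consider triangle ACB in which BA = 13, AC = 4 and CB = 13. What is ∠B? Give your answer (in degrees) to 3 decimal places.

17.700

By the law of cosines, cos B = (CB² + BA² − AC²) / (2·CB·BA) ≈ 0.95266, so ∠B ≈ 17.70°.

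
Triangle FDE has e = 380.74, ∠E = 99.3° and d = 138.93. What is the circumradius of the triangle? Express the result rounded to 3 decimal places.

192.906

Law of sines: sin D = d·sin E/e ≈ 0.36010.
Since e ≥ d, only the acute value applies: ∠D ≈ 21.11°.
Then ∠F = 180° − ∠E − ∠D ≈ 59.59°.
Law of sines gives f = e·sin F/sin E ≈ 332.75.
Circumradius = e/(2 sin E) ≈ 192.91.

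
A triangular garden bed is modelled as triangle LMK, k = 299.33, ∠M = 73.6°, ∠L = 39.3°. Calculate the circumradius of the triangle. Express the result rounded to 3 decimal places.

The third angle is ∠K = 180° − ∠L − ∠M = 67.10°.
Law of sines: l = k·sin L/sin K ≈ 205.81.
Law of sines: m = k·sin M/sin K ≈ 311.72.
Circumradius = k/(2 sin K) ≈ 162.47.

162.470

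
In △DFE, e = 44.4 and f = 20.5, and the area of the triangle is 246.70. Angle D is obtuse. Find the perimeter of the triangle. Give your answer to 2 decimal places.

perimeter ≈ 127.52

From area = ½·f·e·sin D, we get sin D = 2·area/(f·e) ≈ 0.54208.
Taking the obtuse solution, ∠D ≈ 147.17°.
Law of cosines then gives d ≈ 62.621.
Perimeter = 62.621 + 20.5 + 44.4 = 127.52.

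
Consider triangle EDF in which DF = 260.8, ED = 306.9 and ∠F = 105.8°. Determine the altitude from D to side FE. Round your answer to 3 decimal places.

Law of sines: sin E = DF·sin F/ED ≈ 0.81768.
Since ED ≥ DF, only the acute value applies: ∠E ≈ 54.85°.
Then ∠D = 180° − ∠F − ∠E ≈ 19.35°.
Law of sines gives FE = ED·sin D/sin F ≈ 105.66.
Area = ½·ED·DF·sin D ≈ 13258.
The altitude from D has length 2·area/FE ≈ 250.95.

h_D ≈ 250.946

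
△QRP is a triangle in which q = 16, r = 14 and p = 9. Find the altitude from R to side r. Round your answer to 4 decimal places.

h_R ≈ 8.9687

Semiperimeter s = (16 + 14 + 9)/2 = 19.5.
Heron's formula: area = √(19.5·3.5·5.5·10.5) ≈ 62.781.
The altitude from R has length 2·area/r ≈ 8.9687.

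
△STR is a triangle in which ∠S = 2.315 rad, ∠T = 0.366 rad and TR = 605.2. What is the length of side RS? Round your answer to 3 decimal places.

The third angle is ∠R = π − ∠S − ∠T = 0.461 rad.
Law of sines: RS = TR·sin T/sin S ≈ 294.43.

294.430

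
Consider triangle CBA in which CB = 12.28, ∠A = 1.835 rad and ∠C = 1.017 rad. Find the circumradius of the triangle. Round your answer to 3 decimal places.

R ≈ 6.361

The third angle is ∠B = π − ∠A − ∠C = 0.290 rad.
Law of sines: BA = CB·sin C/sin A ≈ 10.82.
Law of sines: AC = CB·sin B/sin A ≈ 3.6328.
Circumradius = CB/(2 sin A) ≈ 6.3607.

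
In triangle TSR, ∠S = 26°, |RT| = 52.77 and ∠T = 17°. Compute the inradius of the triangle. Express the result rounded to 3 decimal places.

r ≈ 7.448

The third angle is ∠R = 180° − ∠T − ∠S = 137.00°.
Law of sines: |SR| = |RT|·sin T/sin S ≈ 35.195.
Law of sines: |TS| = |RT|·sin R/sin S ≈ 82.097.
Area = ½·|RT|·|SR|·sin R ≈ 633.32.
Semiperimeter s = (35.195+52.77+82.097)/2 = 85.031.
Inradius = area/s = 633.32/85.031 ≈ 7.4481.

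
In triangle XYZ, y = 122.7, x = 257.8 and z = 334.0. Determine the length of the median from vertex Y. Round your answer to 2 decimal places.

Median from Y: ½√(2·z² + 2·x² − y²) ≈ 291.97.

m_Y ≈ 291.97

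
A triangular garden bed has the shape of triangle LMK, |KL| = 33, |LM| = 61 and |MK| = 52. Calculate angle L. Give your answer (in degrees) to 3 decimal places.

By the law of cosines, cos L = (|KL|² + |LM|² − |MK|²) / (2·|KL|·|LM|) ≈ 0.52310, so ∠L ≈ 58.46°.

∠L ≈ 58.460°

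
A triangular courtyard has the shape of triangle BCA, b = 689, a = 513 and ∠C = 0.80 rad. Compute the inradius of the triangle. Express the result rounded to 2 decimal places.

149.38

By the law of cosines, c² = a² + b² − 2·a·b·cos C = 2.4538e+05, so c ≈ 495.36.
Area = ½·a·b·sin C ≈ 1.2678e+05.
Semiperimeter s = (689+495.36+513)/2 = 848.68.
Inradius = area/s = 1.2678e+05/848.68 ≈ 149.38.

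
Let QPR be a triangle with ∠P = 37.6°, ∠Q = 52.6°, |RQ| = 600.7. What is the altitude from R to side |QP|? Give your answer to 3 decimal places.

The third angle is ∠R = 180° − ∠Q − ∠P = 89.80°.
Law of sines: |PR| = |RQ|·sin Q/sin P ≈ 782.12.
Law of sines: |QP| = |RQ|·sin R/sin P ≈ 984.51.
Area = ½·|RQ|·|PR|·sin R ≈ 2.3491e+05.
The altitude from R has length 2·area/|QP| ≈ 477.2.

h_R ≈ 477.205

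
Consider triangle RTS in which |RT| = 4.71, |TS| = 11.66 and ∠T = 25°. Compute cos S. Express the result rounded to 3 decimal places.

By the law of cosines, |SR|² = |RT|² + |TS|² − 2·|RT|·|TS|·cos T = 58.593, so |SR| ≈ 7.6546.
Law of cosines again: cos S = (|TS|² + |SR|² − |RT|²)/(2·|TS|·|SR|) ≈ 0.96560, so ∠S ≈ 15.07°.

cos S ≈ 0.966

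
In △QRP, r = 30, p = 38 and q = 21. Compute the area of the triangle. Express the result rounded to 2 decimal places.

Semiperimeter s = (21 + 30 + 38)/2 = 44.5.
Heron's formula: area = √(44.5·23.5·14.5·6.5) ≈ 313.95.

area ≈ 313.95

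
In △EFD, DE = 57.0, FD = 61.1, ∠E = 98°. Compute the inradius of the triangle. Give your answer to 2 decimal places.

Law of sines: sin F = DE·sin E/FD ≈ 0.92382.
Since FD ≥ DE, only the acute value applies: ∠F ≈ 67.49°.
Then ∠D = 180° − ∠E − ∠F ≈ 14.51°.
Law of sines gives EF = FD·sin D/sin E ≈ 15.458.
Area = ½·FD·DE·sin D ≈ 436.27.
Semiperimeter s = (61.1+57+15.458)/2 = 66.779.
Inradius = area/s = 436.27/66.779 ≈ 6.533.

r ≈ 6.53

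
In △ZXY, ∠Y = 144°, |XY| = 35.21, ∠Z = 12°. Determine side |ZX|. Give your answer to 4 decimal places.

The third angle is ∠X = 180° − ∠Y − ∠Z = 24.00°.
Law of sines: |ZX| = |XY|·sin Y/sin Z ≈ 99.542.

99.5419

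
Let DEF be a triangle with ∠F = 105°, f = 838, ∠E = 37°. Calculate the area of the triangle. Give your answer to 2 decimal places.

134685.01

The third angle is ∠D = 180° − ∠E − ∠F = 38.00°.
Law of sines: d = f·sin D/sin F ≈ 534.12.
Law of sines: e = f·sin E/sin F ≈ 522.11.
Area = ½·f·d·sin E ≈ 1.3469e+05.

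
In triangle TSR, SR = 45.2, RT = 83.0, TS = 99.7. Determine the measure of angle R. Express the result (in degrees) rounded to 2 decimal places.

By the law of cosines, cos R = (SR² + RT² − TS²) / (2·SR·RT) ≈ -0.13435, so ∠R ≈ 97.72°.

∠R ≈ 97.72°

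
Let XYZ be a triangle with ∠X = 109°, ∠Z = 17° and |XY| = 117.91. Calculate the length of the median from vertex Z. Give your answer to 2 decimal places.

349.93

The third angle is ∠Y = 180° − ∠Z − ∠X = 54.00°.
Law of sines: |YZ| = |XY|·sin X/sin Z ≈ 381.32.
Law of sines: |ZX| = |XY|·sin Y/sin Z ≈ 326.27.
Median from Z: ½√(2·|YZ|² + 2·|ZX|² − |XY|²) ≈ 349.93.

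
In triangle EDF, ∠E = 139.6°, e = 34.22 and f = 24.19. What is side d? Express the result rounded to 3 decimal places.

11.996

Law of sines: sin F = f·sin E/e ≈ 0.45815.
Since e ≥ f, only the acute value applies: ∠F ≈ 27.27°.
Then ∠D = 180° − ∠E − ∠F ≈ 13.13°.
Law of sines gives d = e·sin D/sin E ≈ 11.996.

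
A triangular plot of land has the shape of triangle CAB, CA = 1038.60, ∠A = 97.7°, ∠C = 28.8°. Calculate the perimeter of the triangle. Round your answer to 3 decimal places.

perimeter ≈ 2941.407

The third angle is ∠B = 180° − ∠C − ∠A = 53.50°.
Law of sines: AB = CA·sin C/sin B ≈ 622.44.
Law of sines: BC = CA·sin A/sin B ≈ 1280.4.
Semiperimeter s = (622.44+1280.4+1038.6)/2 = 1470.7.
Perimeter = 622.44 + 1280.4 + 1038.6 = 2941.4.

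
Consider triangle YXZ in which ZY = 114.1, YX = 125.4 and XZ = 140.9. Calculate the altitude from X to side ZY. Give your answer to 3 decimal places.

Semiperimeter s = (140.9 + 114.1 + 125.4)/2 = 190.2.
Heron's formula: area = √(190.2·49.3·76.1·64.8) ≈ 6800.
The altitude from X has length 2·area/ZY ≈ 119.19.

119.194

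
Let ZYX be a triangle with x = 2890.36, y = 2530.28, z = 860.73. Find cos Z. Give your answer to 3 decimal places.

By the law of cosines, cos Z = (y² + x² − z²) / (2·y·x) ≈ 0.95821, so ∠Z ≈ 16.62°.

0.958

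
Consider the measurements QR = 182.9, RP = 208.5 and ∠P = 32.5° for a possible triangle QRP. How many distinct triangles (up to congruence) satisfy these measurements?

2

RP·sin P = 208.5·sin(32.5°) ≈ 112.
Since RP sin P < QR < RP (112 < 182.9 < 208.5), two triangles exist.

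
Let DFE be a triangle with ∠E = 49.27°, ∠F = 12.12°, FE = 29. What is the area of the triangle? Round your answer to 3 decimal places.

76.209

The third angle is ∠D = 180° − ∠F − ∠E = 118.61°.
Law of sines: ED = FE·sin F/sin D ≈ 6.9357.
Law of sines: DF = FE·sin E/sin D ≈ 25.032.
Area = ½·FE·ED·sin E ≈ 76.209.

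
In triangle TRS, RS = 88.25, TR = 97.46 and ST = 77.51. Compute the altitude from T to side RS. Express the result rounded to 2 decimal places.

73.59

Semiperimeter s = (88.25 + 77.51 + 97.46)/2 = 131.61.
Heron's formula: area = √(131.61·43.36·54.1·34.15) ≈ 3247.
The altitude from T has length 2·area/RS ≈ 73.587.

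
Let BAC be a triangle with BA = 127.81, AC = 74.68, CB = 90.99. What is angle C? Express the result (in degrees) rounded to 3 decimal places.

∠C ≈ 100.511°

By the law of cosines, cos C = (AC² + CB² − BA²) / (2·AC·CB) ≈ -0.18242, so ∠C ≈ 100.51°.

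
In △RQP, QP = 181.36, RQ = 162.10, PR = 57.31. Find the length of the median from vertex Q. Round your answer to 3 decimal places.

Median from Q: ½√(2·RQ² + 2·QP² − PR²) ≈ 169.6.

169.596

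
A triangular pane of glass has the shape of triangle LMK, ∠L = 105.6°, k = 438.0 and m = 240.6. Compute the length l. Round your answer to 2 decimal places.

By the law of cosines, l² = m² + k² − 2·m·k·cos L = 3.0641e+05, so l ≈ 553.54.

553.54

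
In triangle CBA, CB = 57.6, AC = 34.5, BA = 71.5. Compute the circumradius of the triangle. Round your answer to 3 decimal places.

By the law of cosines, cos C = (AC² + CB² − BA²) / (2·AC·CB) ≈ -0.15203, so ∠C ≈ 98.74°.
Circumradius = BA/(2 sin C) ≈ 36.17.

R ≈ 36.170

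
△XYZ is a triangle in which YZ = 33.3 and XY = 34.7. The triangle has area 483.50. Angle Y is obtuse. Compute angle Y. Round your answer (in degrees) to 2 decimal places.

From area = ½·XY·YZ·sin Y, we get sin Y = 2·area/(XY·YZ) ≈ 0.83686.
Taking the obtuse solution, ∠Y ≈ 123.19°.

123.19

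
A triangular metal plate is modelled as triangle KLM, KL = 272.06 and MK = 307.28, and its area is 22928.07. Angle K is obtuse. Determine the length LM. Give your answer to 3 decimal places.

From area = ½·MK·KL·sin K, we get sin K = 2·area/(MK·KL) ≈ 0.54853.
Taking the obtuse solution, ∠K ≈ 146.73°.
Law of cosines then gives LM ≈ 555.19.

555.191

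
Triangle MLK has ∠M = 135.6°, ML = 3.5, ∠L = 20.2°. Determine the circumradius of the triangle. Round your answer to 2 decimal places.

R ≈ 4.27

The third angle is ∠K = 180° − ∠M − ∠L = 24.20°.
Law of sines: LK = ML·sin M/sin K ≈ 5.9739.
Law of sines: KM = ML·sin L/sin K ≈ 2.9482.
Circumradius = ML/(2 sin K) ≈ 4.2691.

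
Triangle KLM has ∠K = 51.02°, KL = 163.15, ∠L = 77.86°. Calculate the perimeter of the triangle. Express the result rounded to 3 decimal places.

perimeter ≈ 530.963

The third angle is ∠M = 180° − ∠K − ∠L = 51.12°.
Law of sines: LM = KL·sin K/sin M ≈ 162.92.
Law of sines: MK = KL·sin L/sin M ≈ 204.89.
Semiperimeter s = (162.92+204.89+163.15)/2 = 265.48.
Perimeter = 162.92 + 204.89 + 163.15 = 530.96.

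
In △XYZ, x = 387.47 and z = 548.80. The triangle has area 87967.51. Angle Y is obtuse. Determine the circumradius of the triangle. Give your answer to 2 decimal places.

R ≈ 502.05

From area = ½·z·x·sin Y, we get sin Y = 2·area/(z·x) ≈ 0.82737.
Taking the obtuse solution, ∠Y ≈ 124.17°.
Law of cosines then gives y ≈ 830.77.
Circumradius = y/(2 sin Y) ≈ 502.05.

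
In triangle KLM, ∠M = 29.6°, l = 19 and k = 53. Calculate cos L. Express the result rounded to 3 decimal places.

By the law of cosines, m² = k² + l² − 2·k·l·cos M = 1418.8, so m ≈ 37.667.
Law of cosines again: cos L = (m² + k² − l²)/(2·m·k) ≈ 0.96846, so ∠L ≈ 14.43°.

cos L ≈ 0.968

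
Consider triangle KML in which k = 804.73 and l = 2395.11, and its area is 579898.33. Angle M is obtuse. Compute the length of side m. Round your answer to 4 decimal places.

3076.1954

From area = ½·l·k·sin M, we get sin M = 2·area/(l·k) ≈ 0.60174.
Taking the obtuse solution, ∠M ≈ 143.01°.
Law of cosines then gives m ≈ 3076.2.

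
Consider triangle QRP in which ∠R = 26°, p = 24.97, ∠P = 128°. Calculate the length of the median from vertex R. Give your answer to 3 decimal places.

m_R ≈ 18.973

The third angle is ∠Q = 180° − ∠R − ∠P = 26.00°.
Law of sines: q = p·sin Q/sin P ≈ 13.891.
Law of sines: r = p·sin R/sin P ≈ 13.891.
Median from R: ½√(2·p² + 2·q² − r²) ≈ 18.973.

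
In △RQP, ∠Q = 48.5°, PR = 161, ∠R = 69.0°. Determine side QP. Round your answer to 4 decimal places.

200.6880

The third angle is ∠P = 180° − ∠R − ∠Q = 62.50°.
Law of sines: QP = PR·sin R/sin Q ≈ 200.69.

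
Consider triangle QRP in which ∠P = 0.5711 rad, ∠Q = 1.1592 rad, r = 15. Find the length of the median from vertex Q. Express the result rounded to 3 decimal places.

The third angle is ∠R = π − ∠P − ∠Q = 1.4113 rad.
Law of sines: q = r·sin Q/sin R ≈ 13.924.
Law of sines: p = r·sin P/sin R ≈ 8.2126.
Median from Q: ½√(2·r² + 2·p² − q²) ≈ 9.8871.

m_Q ≈ 9.887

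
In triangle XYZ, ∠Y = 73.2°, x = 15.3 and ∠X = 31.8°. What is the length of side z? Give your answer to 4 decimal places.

The third angle is ∠Z = 180° − ∠X − ∠Y = 75.00°.
Law of sines: z = x·sin Z/sin X ≈ 28.045.

28.0454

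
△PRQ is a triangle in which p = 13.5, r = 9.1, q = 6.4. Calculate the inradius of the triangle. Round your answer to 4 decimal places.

Semiperimeter s = (13.5 + 9.1 + 6.4)/2 = 14.5.
Heron's formula: area = √(14.5·1·5.4·8.1) ≈ 25.184.
Inradius = area/s = 25.184/14.5 ≈ 1.7368.

1.7368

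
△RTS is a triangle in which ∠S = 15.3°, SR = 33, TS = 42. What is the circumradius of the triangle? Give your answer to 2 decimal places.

By the law of cosines, RT² = TS² + SR² − 2·TS·SR·cos S = 179.25, so RT ≈ 13.388.
Area = ½·TS·SR·sin S ≈ 182.86.
Circumradius = RT/(2 sin S) ≈ 25.369.

25.37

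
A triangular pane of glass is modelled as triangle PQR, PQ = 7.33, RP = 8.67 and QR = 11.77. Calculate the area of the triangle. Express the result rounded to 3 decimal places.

area ≈ 31.684

Semiperimeter s = (11.77 + 8.67 + 7.33)/2 = 13.885.
Heron's formula: area = √(13.885·2.115·5.215·6.555) ≈ 31.684.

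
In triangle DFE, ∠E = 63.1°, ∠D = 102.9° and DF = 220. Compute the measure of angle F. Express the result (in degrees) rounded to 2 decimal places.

The third angle is ∠F = 180° − ∠E − ∠D = 14.00°.

∠F ≈ 14.00°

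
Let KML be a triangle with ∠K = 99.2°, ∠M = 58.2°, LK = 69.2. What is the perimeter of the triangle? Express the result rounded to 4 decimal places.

The third angle is ∠L = 180° − ∠K − ∠M = 22.60°.
Law of sines: ML = LK·sin K/sin M ≈ 80.375.
Law of sines: KM = LK·sin L/sin M ≈ 31.29.
Semiperimeter s = (80.375+69.2+31.29)/2 = 90.432.
Perimeter = 80.375 + 69.2 + 31.29 = 180.86.

perimeter ≈ 180.8648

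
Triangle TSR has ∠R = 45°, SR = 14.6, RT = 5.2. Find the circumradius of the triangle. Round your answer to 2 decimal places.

8.15

By the law of cosines, TS² = SR² + RT² − 2·SR·RT·cos R = 132.83, so TS ≈ 11.525.
Area = ½·SR·RT·sin R ≈ 26.842.
Circumradius = TS/(2 sin R) ≈ 8.1496.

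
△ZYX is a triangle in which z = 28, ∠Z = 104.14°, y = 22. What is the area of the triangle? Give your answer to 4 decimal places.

Law of sines: sin Y = y·sin Z/z ≈ 0.76191.
Since z ≥ y, only the acute value applies: ∠Y ≈ 49.63°.
Then ∠X = 180° − ∠Z − ∠Y ≈ 26.23°.
Law of sines gives x = z·sin X/sin Z ≈ 12.761.
Area = ½·z·y·sin X ≈ 136.12.

136.1153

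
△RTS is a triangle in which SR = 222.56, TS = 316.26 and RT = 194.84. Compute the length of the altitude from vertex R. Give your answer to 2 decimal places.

135.68

Semiperimeter s = (316.26 + 222.56 + 194.84)/2 = 366.83.
Heron's formula: area = √(366.83·50.57·144.27·171.99) ≈ 21455.
The altitude from R has length 2·area/TS ≈ 135.68.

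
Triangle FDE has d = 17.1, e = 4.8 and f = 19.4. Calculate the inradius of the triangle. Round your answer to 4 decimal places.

Semiperimeter s = (19.4 + 17.1 + 4.8)/2 = 20.65.
Heron's formula: area = √(20.65·1.25·3.55·15.85) ≈ 38.11.
Inradius = area/s = 38.11/20.65 ≈ 1.8455.

r ≈ 1.8455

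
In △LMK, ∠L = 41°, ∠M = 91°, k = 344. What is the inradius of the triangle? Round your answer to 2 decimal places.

The third angle is ∠K = 180° − ∠L − ∠M = 48.00°.
Law of sines: l = k·sin L/sin K ≈ 303.69.
Law of sines: m = k·sin M/sin K ≈ 462.83.
Area = ½·k·l·sin M ≈ 52226.
Semiperimeter s = (303.69+462.83+344)/2 = 555.26.
Inradius = area/s = 52226/555.26 ≈ 94.058.

94.06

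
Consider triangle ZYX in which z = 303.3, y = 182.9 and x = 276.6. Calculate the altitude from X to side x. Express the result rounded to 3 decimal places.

h_X ≈ 179.993

Semiperimeter s = (303.3 + 182.9 + 276.6)/2 = 381.4.
Heron's formula: area = √(381.4·78.1·198.5·104.8) ≈ 24893.
The altitude from X has length 2·area/x ≈ 179.99.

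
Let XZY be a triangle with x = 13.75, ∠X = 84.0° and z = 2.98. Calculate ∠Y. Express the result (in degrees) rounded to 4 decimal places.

∠Y ≈ 83.5528°

Law of sines: sin Z = z·sin X/x ≈ 0.21554.
Since x ≥ z, only the acute value applies: ∠Z ≈ 12.45°.
Then ∠Y = 180° − ∠X − ∠Z ≈ 83.55°.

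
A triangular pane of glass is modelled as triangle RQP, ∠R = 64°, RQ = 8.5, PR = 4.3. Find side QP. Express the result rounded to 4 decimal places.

By the law of cosines, QP² = PR² + RQ² − 2·PR·RQ·cos R = 58.695, so QP ≈ 7.6613.

7.6613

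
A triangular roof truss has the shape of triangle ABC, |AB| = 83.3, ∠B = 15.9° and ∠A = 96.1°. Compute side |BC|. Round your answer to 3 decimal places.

The third angle is ∠C = 180° − ∠A − ∠B = 68.00°.
Law of sines: |BC| = |AB|·sin A/sin C ≈ 89.333.

89.333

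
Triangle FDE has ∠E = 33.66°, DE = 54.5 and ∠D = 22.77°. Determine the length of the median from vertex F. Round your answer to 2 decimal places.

15.33

The third angle is ∠F = 180° − ∠D − ∠E = 123.57°.
Law of sines: EF = DE·sin D/sin F ≈ 25.316.
Law of sines: FD = DE·sin E/sin F ≈ 36.254.
Median from F: ½√(2·EF² + 2·FD² − DE²) ≈ 15.332.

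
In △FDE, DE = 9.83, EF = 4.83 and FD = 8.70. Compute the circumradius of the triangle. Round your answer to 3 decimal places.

R ≈ 4.917

By the law of cosines, cos F = (EF² + FD² − DE²) / (2·EF·FD) ≈ 0.02844, so ∠F ≈ 88.37°.
Circumradius = DE/(2 sin F) ≈ 4.917.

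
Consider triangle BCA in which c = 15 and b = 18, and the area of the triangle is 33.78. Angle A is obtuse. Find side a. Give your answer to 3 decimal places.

32.739

From area = ½·b·c·sin A, we get sin A = 2·area/(b·c) ≈ 0.25022.
Taking the obtuse solution, ∠A ≈ 165.51°.
Law of cosines then gives a ≈ 32.739.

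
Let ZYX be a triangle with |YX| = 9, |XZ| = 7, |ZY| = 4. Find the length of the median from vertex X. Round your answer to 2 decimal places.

m_X ≈ 7.81

Median from X: ½√(2·|YX|² + 2·|XZ|² − |ZY|²) ≈ 7.8102.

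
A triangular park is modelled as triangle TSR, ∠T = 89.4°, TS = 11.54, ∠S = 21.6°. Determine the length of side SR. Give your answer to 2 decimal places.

The third angle is ∠R = 180° − ∠T − ∠S = 69.00°.
Law of sines: SR = TS·sin T/sin R ≈ 12.36.

12.36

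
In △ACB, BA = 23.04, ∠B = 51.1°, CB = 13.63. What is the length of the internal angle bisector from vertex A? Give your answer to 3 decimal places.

By the law of cosines, AC² = CB² + BA² − 2·CB·BA·cos B = 322.21, so AC ≈ 17.95.
Law of cosines again: cos A = (BA² + AC² − CB²)/(2·BA·AC) ≈ 0.80672, so ∠A ≈ 36.22°.
The bisector from A has length 2·BA·AC·cos(∠A/2)/(BA+AC) ≈ 19.179.

19.179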